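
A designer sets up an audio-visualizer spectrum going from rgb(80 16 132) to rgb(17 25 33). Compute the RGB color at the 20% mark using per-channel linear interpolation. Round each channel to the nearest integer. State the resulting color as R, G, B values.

20% corresponds to t = 0.2.
R = 80 + 0.2 × (17 − 80) = 80 + 0.2 × -63 = 67.4 → 67
G = 16 + 0.2 × (25 − 16) = 16 + 0.2 × 9 = 17.8 → 18
B = 132 + 0.2 × (33 − 132) = 132 + 0.2 × -99 = 112.2 → 112

(67, 18, 112)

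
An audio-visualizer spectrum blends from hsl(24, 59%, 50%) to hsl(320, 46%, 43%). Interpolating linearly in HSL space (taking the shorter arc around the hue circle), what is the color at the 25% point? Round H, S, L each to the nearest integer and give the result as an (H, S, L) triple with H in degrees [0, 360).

Hue: 320 − 24 = 296°, but |296| > 180 so the shorter arc goes the other way: Δh = 296 − 360 = -64°.
H = 24 + 0.25 × (-64) = 8 → 8°
S = 59 + 0.25 × (46 − 59) = 55.75 → 56%
L = 50 + 0.25 × (43 − 50) = 48.25 → 48%

(8, 56, 48)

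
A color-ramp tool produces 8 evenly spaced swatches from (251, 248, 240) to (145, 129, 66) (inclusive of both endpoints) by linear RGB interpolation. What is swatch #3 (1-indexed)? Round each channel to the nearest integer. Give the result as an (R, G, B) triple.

With 8 swatches and endpoints inclusive, swatch 3 sits at t = (3 − 1)/(8 − 1) = 2/7 ≈ 0.2857.
R = 251 + 0.2857 × (145 − 251) = 220.716 → 221
G = 248 + 0.2857 × (129 − 248) = 214.002 → 214
B = 240 + 0.2857 × (66 − 240) = 190.288 → 190

(221, 214, 190)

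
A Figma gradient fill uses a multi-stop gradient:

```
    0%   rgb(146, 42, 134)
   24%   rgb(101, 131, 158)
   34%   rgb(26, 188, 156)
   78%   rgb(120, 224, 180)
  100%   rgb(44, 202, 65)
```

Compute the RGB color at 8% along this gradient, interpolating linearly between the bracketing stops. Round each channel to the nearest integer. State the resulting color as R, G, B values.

(131, 72, 142)

8% lies between the 0% and 24% stops, so the local fraction is t = (8 − 0)/(24 − 0) = 8/24 ≈ 0.3333.
R = 146 + 0.3333 × (101 − 146) = 131.001 → 131
G = 42 + 0.3333 × (131 − 42) = 71.664 → 72
B = 134 + 0.3333 × (158 − 134) = 141.999 → 142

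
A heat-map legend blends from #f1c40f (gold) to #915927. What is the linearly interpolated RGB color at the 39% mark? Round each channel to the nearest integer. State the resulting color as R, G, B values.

#f1c40f → (241, 196, 15); #915927 → (145, 89, 39).
39% corresponds to t = 0.39.
R = 241 + 0.39 × (145 − 241) = 241 + 0.39 × -96 = 203.56 → 204
G = 196 + 0.39 × (89 − 196) = 196 + 0.39 × -107 = 154.27 → 154
B = 15 + 0.39 × (39 − 15) = 15 + 0.39 × 24 = 24.36 → 24
So the blended color is (204, 154, 24), about #cc9a18.

(204, 154, 24)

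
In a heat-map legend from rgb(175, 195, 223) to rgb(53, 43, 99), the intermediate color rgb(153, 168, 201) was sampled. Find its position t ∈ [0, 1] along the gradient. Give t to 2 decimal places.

0.18

Invert the lerp on the G channel (largest span, 152): t = (168 − 195) / (43 − 195) = -27/-152 = 0.17763.
Check on R: (153 − 175)/(53 − 175) = 0.1803 ✓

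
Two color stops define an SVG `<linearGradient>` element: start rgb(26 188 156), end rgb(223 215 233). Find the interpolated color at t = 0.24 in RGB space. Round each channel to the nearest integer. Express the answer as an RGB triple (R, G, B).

(73, 194, 174)

R = 26 + 0.24 × (223 − 26) = 26 + 0.24 × 197 = 73.28 → 73
G = 188 + 0.24 × (215 − 188) = 188 + 0.24 × 27 = 194.48 → 194
B = 156 + 0.24 × (233 − 156) = 156 + 0.24 × 77 = 174.48 → 174
So the blended color is (73, 194, 174), about #49c2ae.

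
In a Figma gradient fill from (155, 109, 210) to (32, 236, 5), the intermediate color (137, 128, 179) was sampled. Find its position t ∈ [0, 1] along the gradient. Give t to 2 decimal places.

0.15

Invert the lerp on the B channel (largest span, 205): t = (179 − 210) / (5 − 210) = -31/-205 = 0.15122.
Check on R: (137 − 155)/(32 − 155) = 0.1463 ✓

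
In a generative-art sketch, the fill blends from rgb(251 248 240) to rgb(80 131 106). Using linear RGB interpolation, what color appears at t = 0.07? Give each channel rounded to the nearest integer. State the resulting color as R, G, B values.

(239, 240, 231)

R = 251 + 0.07 × (80 − 251) = 251 + 0.07 × -171 = 239.03 → 239
G = 248 + 0.07 × (131 − 248) = 248 + 0.07 × -117 = 239.81 → 240
B = 240 + 0.07 × (106 − 240) = 240 + 0.07 × -134 = 230.62 → 231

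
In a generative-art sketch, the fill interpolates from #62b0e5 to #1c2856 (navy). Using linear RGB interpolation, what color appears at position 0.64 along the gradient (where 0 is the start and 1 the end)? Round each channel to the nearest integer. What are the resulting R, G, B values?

#62b0e5 → (98, 176, 229); #1c2856 → (28, 40, 86).
R = 98 + 0.64 × (28 − 98) = 98 + 0.64 × -70 = 53.2 → 53
G = 176 + 0.64 × (40 − 176) = 176 + 0.64 × -136 = 88.96 → 89
B = 229 + 0.64 × (86 − 229) = 229 + 0.64 × -143 = 137.48 → 137

(53, 89, 137)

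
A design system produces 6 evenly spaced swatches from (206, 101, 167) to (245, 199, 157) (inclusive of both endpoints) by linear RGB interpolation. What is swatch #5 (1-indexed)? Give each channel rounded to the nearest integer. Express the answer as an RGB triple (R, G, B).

With 6 swatches and endpoints inclusive, swatch 5 sits at t = (5 − 1)/(6 − 1) = 4/5 ≈ 0.8.
R = 206 + 0.8 × (245 − 206) = 237.2 → 237
G = 101 + 0.8 × (199 − 101) = 179.4 → 179
B = 167 + 0.8 × (157 − 167) = 159 → 159

(237, 179, 159)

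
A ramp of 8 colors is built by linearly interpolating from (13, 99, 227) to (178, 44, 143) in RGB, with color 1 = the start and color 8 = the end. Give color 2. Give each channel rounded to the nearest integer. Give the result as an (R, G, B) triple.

(37, 91, 215)

With 8 swatches and endpoints inclusive, swatch 2 sits at t = (2 − 1)/(8 − 1) = 1/7 ≈ 0.1429.
R = 13 + 0.1429 × (178 − 13) = 36.578 → 37
G = 99 + 0.1429 × (44 − 99) = 91.141 → 91
B = 227 + 0.1429 × (143 − 227) = 214.996 → 215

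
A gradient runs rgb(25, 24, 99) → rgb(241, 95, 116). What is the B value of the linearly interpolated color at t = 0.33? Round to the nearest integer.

B = 99 + 0.33 × (116 − 99) = 104.61 → 105

105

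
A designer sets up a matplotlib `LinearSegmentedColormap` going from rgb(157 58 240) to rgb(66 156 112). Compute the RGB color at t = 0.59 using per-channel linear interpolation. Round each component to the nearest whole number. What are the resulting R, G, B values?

(103, 116, 164)

R = 157 + 0.59 × (66 − 157) = 157 + 0.59 × -91 = 103.31 → 103
G = 58 + 0.59 × (156 − 58) = 58 + 0.59 × 98 = 115.82 → 116
B = 240 + 0.59 × (112 − 240) = 240 + 0.59 × -128 = 164.48 → 164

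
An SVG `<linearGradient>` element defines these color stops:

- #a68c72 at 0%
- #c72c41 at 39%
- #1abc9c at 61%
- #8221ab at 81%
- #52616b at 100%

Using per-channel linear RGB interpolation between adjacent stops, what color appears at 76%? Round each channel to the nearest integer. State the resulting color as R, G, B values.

(104, 72, 167)

76% lies between the 61% and 81% stops, so the local fraction is t = (76 − 61)/(81 − 61) = 15/20 ≈ 0.75.
#1abc9c → (26, 188, 156); #8221ab → (130, 33, 171).
R = 26 + 0.75 × (130 − 26) = 104 → 104
G = 188 + 0.75 × (33 − 188) = 71.75 → 72
B = 156 + 0.75 × (171 − 156) = 167.25 → 167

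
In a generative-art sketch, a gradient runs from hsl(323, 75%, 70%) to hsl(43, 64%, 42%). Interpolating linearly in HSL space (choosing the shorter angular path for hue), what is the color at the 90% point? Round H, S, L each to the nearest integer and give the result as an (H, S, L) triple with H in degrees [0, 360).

Hue: 43 − 323 = -280°, but |-280| > 180 so the shorter arc goes the other way: Δh = -280 + 360 = 80°.
H = 323 + 0.9 × (80) = 395 → 395 → 395 mod 360 = 35°
S = 75 + 0.9 × (64 − 75) = 65.1 → 65%
L = 70 + 0.9 × (42 − 70) = 44.8 → 45%

(35, 65, 45)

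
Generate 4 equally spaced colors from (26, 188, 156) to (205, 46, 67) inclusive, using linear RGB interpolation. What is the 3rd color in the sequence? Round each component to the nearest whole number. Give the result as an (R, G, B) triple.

(145, 93, 97)

With 4 swatches and endpoints inclusive, swatch 3 sits at t = (3 − 1)/(4 − 1) = 2/3 ≈ 0.6667.
R = 26 + 0.6667 × (205 − 26) = 145.339 → 145
G = 188 + 0.6667 × (46 − 188) = 93.329 → 93
B = 156 + 0.6667 × (67 − 156) = 96.664 → 97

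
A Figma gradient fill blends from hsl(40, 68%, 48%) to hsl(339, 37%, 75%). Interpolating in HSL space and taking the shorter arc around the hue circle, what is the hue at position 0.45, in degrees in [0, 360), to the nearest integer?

Hue: 339 − 40 = 299°, but |299| > 180 so the shorter arc goes the other way: Δh = 299 − 360 = -61°.
H = 40 + 0.45 × (-61) = 12.55 → 13°

13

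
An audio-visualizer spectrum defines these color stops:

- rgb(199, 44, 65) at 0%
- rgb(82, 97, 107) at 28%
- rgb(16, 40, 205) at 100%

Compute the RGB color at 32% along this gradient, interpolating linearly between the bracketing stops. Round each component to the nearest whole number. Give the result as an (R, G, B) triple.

(78, 94, 112)

32% lies between the 28% and 100% stops, so the local fraction is t = (32 − 28)/(100 − 28) = 4/72 ≈ 0.0556.
R = 82 + 0.0556 × (16 − 82) = 78.33 → 78
G = 97 + 0.0556 × (40 − 97) = 93.831 → 94
B = 107 + 0.0556 × (205 − 107) = 112.449 → 112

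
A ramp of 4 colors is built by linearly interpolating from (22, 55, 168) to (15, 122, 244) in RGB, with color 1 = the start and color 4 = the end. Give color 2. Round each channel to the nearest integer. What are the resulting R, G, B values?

With 4 swatches and endpoints inclusive, swatch 2 sits at t = (2 − 1)/(4 − 1) = 1/3 ≈ 0.3333.
R = 22 + 0.3333 × (15 − 22) = 19.667 → 20
G = 55 + 0.3333 × (122 − 55) = 77.331 → 77
B = 168 + 0.3333 × (244 − 168) = 193.331 → 193

(20, 77, 193)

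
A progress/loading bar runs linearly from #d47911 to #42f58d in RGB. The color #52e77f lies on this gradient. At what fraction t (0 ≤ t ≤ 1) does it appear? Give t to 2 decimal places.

0.89

Invert the lerp on the R channel (largest span, 146): t = (82 − 212) / (66 − 212) = -130/-146 = 0.89041.
Check on G: (231 − 121)/(245 − 121) = 0.8871 ✓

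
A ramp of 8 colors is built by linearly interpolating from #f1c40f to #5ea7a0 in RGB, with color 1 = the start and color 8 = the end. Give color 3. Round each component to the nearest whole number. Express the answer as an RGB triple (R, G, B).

With 8 swatches and endpoints inclusive, swatch 3 sits at t = (3 − 1)/(8 − 1) = 2/7 ≈ 0.2857.
#f1c40f → (241, 196, 15); #5ea7a0 → (94, 167, 160).
R = 241 + 0.2857 × (94 − 241) = 199.002 → 199
G = 196 + 0.2857 × (167 − 196) = 187.715 → 188
B = 15 + 0.2857 × (160 − 15) = 56.427 → 56

(199, 188, 56)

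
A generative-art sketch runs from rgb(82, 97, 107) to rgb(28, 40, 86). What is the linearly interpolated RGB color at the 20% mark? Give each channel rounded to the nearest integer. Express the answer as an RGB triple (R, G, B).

20% corresponds to t = 0.2.
R = 82 + 0.2 × (28 − 82) = 82 + 0.2 × -54 = 71.2 → 71
G = 97 + 0.2 × (40 − 97) = 97 + 0.2 × -57 = 85.6 → 86
B = 107 + 0.2 × (86 − 107) = 107 + 0.2 × -21 = 102.8 → 103

(71, 86, 103)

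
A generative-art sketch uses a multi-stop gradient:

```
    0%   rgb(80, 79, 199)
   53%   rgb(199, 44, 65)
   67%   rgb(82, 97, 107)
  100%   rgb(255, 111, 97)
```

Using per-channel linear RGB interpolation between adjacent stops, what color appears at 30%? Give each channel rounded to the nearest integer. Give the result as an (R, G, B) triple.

30% lies between the 0% and 53% stops, so the local fraction is t = (30 − 0)/(53 − 0) = 30/53 ≈ 0.566.
R = 80 + 0.566 × (199 − 80) = 147.354 → 147
G = 79 + 0.566 × (44 − 79) = 59.19 → 59
B = 199 + 0.566 × (65 − 199) = 123.156 → 123

(147, 59, 123)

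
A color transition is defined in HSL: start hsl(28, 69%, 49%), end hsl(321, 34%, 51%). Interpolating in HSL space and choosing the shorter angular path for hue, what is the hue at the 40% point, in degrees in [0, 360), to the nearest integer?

1

Hue: 321 − 28 = 293°, but |293| > 180 so the shorter arc goes the other way: Δh = 293 − 360 = -67°.
H = 28 + 0.4 × (-67) = 1.2 → 1°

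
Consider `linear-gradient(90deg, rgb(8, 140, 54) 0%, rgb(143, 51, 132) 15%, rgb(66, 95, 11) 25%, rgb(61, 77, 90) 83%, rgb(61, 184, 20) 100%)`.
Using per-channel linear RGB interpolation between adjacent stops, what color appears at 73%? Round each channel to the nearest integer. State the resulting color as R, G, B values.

(62, 80, 76)

73% lies between the 25% and 83% stops, so the local fraction is t = (73 − 25)/(83 − 25) = 48/58 ≈ 0.8276.
R = 66 + 0.8276 × (61 − 66) = 61.862 → 62
G = 95 + 0.8276 × (77 − 95) = 80.103 → 80
B = 11 + 0.8276 × (90 − 11) = 76.38 → 76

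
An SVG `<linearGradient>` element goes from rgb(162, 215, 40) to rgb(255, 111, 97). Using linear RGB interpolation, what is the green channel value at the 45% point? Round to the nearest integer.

168

G = 215 + 0.45 × (111 − 215) = 168.2 → 168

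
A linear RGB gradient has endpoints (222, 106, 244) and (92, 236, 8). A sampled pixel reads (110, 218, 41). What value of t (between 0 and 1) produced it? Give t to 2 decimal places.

0.86

Invert the lerp on the B channel (largest span, 236): t = (41 − 244) / (8 − 244) = -203/-236 = 0.86017.
Check on R: (110 − 222)/(92 − 222) = 0.8615 ✓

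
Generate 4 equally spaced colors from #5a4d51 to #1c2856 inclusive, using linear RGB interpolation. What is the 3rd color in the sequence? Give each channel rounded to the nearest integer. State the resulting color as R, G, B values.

(49, 52, 84)

With 4 swatches and endpoints inclusive, swatch 3 sits at t = (3 − 1)/(4 − 1) = 2/3 ≈ 0.6667.
#5a4d51 → (90, 77, 81); #1c2856 → (28, 40, 86).
R = 90 + 0.6667 × (28 − 90) = 48.665 → 49
G = 77 + 0.6667 × (40 − 77) = 52.332 → 52
B = 81 + 0.6667 × (86 − 81) = 84.334 → 84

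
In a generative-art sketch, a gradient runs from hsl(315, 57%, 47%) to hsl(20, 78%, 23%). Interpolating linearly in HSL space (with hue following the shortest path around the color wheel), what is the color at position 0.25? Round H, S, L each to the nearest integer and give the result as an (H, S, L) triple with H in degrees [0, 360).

Hue: 20 − 315 = -295°, but |-295| > 180 so the shorter arc goes the other way: Δh = -295 + 360 = 65°.
H = 315 + 0.25 × (65) = 331.25 → 331°
S = 57 + 0.25 × (78 − 57) = 62.25 → 62%
L = 47 + 0.25 × (23 − 47) = 41 → 41%

(331, 62, 41)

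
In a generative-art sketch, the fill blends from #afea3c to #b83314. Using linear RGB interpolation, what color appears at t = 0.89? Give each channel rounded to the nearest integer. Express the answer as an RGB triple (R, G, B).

#afea3c → (175, 234, 60); #b83314 → (184, 51, 20).
R = 175 + 0.89 × (184 − 175) = 175 + 0.89 × 9 = 183.01 → 183
G = 234 + 0.89 × (51 − 234) = 234 + 0.89 × -183 = 71.13 → 71
B = 60 + 0.89 × (20 − 60) = 60 + 0.89 × -40 = 24.4 → 24
So the blended color is (183, 71, 24), about #b74718.

(183, 71, 24)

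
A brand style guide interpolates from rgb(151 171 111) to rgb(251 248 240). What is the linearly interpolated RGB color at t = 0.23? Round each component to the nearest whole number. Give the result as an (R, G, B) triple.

R = 151 + 0.23 × (251 − 151) = 151 + 0.23 × 100 = 174 → 174
G = 171 + 0.23 × (248 − 171) = 171 + 0.23 × 77 = 188.71 → 189
B = 111 + 0.23 × (240 − 111) = 111 + 0.23 × 129 = 140.67 → 141

(174, 189, 141)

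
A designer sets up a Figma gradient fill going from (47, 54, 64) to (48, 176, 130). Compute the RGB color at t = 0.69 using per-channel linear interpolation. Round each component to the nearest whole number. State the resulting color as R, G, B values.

(48, 138, 110)

R = 47 + 0.69 × (48 − 47) = 47 + 0.69 × 1 = 47.69 → 48
G = 54 + 0.69 × (176 − 54) = 54 + 0.69 × 122 = 138.18 → 138
B = 64 + 0.69 × (130 − 64) = 64 + 0.69 × 66 = 109.54 → 110
So the blended color is (48, 138, 110), about #308a6e.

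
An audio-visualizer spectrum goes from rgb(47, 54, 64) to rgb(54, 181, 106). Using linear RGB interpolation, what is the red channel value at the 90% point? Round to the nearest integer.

R = 47 + 0.9 × (54 − 47) = 53.3 → 53

53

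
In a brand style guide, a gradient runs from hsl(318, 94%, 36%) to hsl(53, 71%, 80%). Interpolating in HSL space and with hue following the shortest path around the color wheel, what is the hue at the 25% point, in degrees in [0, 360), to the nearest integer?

Hue: 53 − 318 = -265°, but |-265| > 180 so the shorter arc goes the other way: Δh = -265 + 360 = 95°.
H = 318 + 0.25 × (95) = 341.75 → 342°

342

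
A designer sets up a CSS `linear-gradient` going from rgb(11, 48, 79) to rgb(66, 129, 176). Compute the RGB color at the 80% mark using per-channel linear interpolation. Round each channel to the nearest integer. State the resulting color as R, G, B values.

(55, 113, 157)

80% corresponds to t = 0.8.
R = 11 + 0.8 × (66 − 11) = 11 + 0.8 × 55 = 55 → 55
G = 48 + 0.8 × (129 − 48) = 48 + 0.8 × 81 = 112.8 → 113
B = 79 + 0.8 × (176 − 79) = 79 + 0.8 × 97 = 156.6 → 157
So the blended color is (55, 113, 157), about #37719d.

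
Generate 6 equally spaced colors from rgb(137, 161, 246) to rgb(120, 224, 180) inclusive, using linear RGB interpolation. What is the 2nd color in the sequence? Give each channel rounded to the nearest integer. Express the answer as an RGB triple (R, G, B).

(134, 174, 233)

With 6 swatches and endpoints inclusive, swatch 2 sits at t = (2 − 1)/(6 − 1) = 1/5 ≈ 0.2.
R = 137 + 0.2 × (120 − 137) = 133.6 → 134
G = 161 + 0.2 × (224 − 161) = 173.6 → 174
B = 246 + 0.2 × (180 − 246) = 232.8 → 233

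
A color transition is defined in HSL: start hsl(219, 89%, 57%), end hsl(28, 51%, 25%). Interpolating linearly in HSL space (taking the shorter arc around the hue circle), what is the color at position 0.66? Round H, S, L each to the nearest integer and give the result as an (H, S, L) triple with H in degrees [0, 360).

Hue: 28 − 219 = -191°, but |-191| > 180 so the shorter arc goes the other way: Δh = -191 + 360 = 169°.
H = 219 + 0.66 × (169) = 330.54 → 331°
S = 89 + 0.66 × (51 − 89) = 63.92 → 64%
L = 57 + 0.66 × (25 − 57) = 35.88 → 36%

(331, 64, 36)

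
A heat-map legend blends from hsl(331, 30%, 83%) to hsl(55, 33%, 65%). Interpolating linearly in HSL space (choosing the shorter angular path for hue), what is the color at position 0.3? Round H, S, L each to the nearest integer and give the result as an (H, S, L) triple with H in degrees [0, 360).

Hue: 55 − 331 = -276°, but |-276| > 180 so the shorter arc goes the other way: Δh = -276 + 360 = 84°.
H = 331 + 0.3 × (84) = 356.2 → 356°
S = 30 + 0.3 × (33 − 30) = 30.9 → 31%
L = 83 + 0.3 × (65 − 83) = 77.6 → 78%

(356, 31, 78)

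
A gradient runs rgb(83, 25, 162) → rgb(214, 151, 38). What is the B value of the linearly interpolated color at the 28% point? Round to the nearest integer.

127

B = 162 + 0.28 × (38 − 162) = 127.28 → 127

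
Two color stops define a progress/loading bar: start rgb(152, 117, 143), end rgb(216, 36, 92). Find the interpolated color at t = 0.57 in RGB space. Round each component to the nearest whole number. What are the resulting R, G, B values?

(188, 71, 114)

R = 152 + 0.57 × (216 − 152) = 152 + 0.57 × 64 = 188.48 → 188
G = 117 + 0.57 × (36 − 117) = 117 + 0.57 × -81 = 70.83 → 71
B = 143 + 0.57 × (92 − 143) = 143 + 0.57 × -51 = 113.93 → 114
So the blended color is (188, 71, 114), about #bc4772.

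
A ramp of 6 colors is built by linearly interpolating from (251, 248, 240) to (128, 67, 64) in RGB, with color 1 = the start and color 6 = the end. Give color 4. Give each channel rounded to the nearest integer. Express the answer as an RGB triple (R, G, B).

(177, 139, 134)

With 6 swatches and endpoints inclusive, swatch 4 sits at t = (4 − 1)/(6 − 1) = 3/5 ≈ 0.6.
R = 251 + 0.6 × (128 − 251) = 177.2 → 177
G = 248 + 0.6 × (67 − 248) = 139.4 → 139
B = 240 + 0.6 × (64 − 240) = 134.4 → 134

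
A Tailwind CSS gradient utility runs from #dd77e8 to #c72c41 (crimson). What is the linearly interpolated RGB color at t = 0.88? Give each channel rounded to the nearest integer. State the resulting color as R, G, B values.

#dd77e8 → (221, 119, 232); #c72c41 → (199, 44, 65).
R = 221 + 0.88 × (199 − 221) = 221 + 0.88 × -22 = 201.64 → 202
G = 119 + 0.88 × (44 − 119) = 119 + 0.88 × -75 = 53 → 53
B = 232 + 0.88 × (65 − 232) = 232 + 0.88 × -167 = 85.04 → 85

(202, 53, 85)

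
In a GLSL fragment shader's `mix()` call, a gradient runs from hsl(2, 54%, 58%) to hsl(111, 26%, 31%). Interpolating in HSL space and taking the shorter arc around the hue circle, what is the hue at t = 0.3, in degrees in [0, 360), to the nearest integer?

Hue arc: Δh = 111 − 2 = 109° (|Δh| ≤ 180, already the shorter path).
H = 2 + 0.3 × (109) = 34.7 → 35°

35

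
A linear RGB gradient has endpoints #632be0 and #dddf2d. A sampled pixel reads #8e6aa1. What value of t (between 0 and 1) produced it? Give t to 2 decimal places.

Invert the lerp on the G channel (largest span, 180): t = (106 − 43) / (223 − 43) = 63/180 = 0.35.
Check on R: (142 − 99)/(221 − 99) = 0.3525 ✓

0.35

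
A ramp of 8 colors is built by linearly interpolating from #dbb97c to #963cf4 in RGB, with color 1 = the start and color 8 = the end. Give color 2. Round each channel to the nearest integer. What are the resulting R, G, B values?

With 8 swatches and endpoints inclusive, swatch 2 sits at t = (2 − 1)/(8 − 1) = 1/7 ≈ 0.1429.
#dbb97c → (219, 185, 124); #963cf4 → (150, 60, 244).
R = 219 + 0.1429 × (150 − 219) = 209.14 → 209
G = 185 + 0.1429 × (60 − 185) = 167.137 → 167
B = 124 + 0.1429 × (244 − 124) = 141.148 → 141

(209, 167, 141)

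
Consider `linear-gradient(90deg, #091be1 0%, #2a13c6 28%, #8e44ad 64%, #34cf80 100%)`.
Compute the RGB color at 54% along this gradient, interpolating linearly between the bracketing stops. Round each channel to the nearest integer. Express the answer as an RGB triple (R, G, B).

54% lies between the 28% and 64% stops, so the local fraction is t = (54 − 28)/(64 − 28) = 26/36 ≈ 0.7222.
#2a13c6 → (42, 19, 198); #8e44ad → (142, 68, 173).
R = 42 + 0.7222 × (142 − 42) = 114.22 → 114
G = 19 + 0.7222 × (68 − 19) = 54.388 → 54
B = 198 + 0.7222 × (173 − 198) = 179.945 → 180

(114, 54, 180)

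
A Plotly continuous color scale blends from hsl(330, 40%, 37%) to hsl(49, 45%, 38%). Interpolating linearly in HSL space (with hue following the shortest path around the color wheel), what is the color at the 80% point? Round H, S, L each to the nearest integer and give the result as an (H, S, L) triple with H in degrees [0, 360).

Hue: 49 − 330 = -281°, but |-281| > 180 so the shorter arc goes the other way: Δh = -281 + 360 = 79°.
H = 330 + 0.8 × (79) = 393.2 → 393 → 393 mod 360 = 33°
S = 40 + 0.8 × (45 − 40) = 44 → 44%
L = 37 + 0.8 × (38 − 37) = 37.8 → 38%

(33, 44, 38)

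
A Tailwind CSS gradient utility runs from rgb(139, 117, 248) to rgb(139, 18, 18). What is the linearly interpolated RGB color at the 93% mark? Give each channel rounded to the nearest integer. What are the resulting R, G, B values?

(139, 25, 34)

93% corresponds to t = 0.93.
R = 139 + 0.93 × (139 − 139) = 139 + 0.93 × 0 = 139 → 139
G = 117 + 0.93 × (18 − 117) = 117 + 0.93 × -99 = 24.93 → 25
B = 248 + 0.93 × (18 − 248) = 248 + 0.93 × -230 = 34.1 → 34
So the blended color is (139, 25, 34), about #8b1922.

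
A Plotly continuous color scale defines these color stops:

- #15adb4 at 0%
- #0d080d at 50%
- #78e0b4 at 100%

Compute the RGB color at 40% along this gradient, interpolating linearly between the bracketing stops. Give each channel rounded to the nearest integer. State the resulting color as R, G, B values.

(15, 41, 46)

40% lies between the 0% and 50% stops, so the local fraction is t = (40 − 0)/(50 − 0) = 40/50 ≈ 0.8.
#15adb4 → (21, 173, 180); #0d080d → (13, 8, 13).
R = 21 + 0.8 × (13 − 21) = 14.6 → 15
G = 173 + 0.8 × (8 − 173) = 41 → 41
B = 180 + 0.8 × (13 − 180) = 46.4 → 46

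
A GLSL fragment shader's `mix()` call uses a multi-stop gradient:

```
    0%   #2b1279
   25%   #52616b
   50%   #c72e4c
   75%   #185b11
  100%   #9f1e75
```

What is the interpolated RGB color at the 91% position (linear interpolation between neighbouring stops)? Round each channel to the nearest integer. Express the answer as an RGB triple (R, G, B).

91% lies between the 75% and 100% stops, so the local fraction is t = (91 − 75)/(100 − 75) = 16/25 ≈ 0.64.
#185b11 → (24, 91, 17); #9f1e75 → (159, 30, 117).
R = 24 + 0.64 × (159 − 24) = 110.4 → 110
G = 91 + 0.64 × (30 − 91) = 51.96 → 52
B = 17 + 0.64 × (117 − 17) = 81 → 81

(110, 52, 81)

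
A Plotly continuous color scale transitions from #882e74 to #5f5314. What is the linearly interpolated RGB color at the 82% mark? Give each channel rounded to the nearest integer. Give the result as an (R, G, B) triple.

#882e74 → (136, 46, 116); #5f5314 → (95, 83, 20).
82% corresponds to t = 0.82.
R = 136 + 0.82 × (95 − 136) = 136 + 0.82 × -41 = 102.38 → 102
G = 46 + 0.82 × (83 − 46) = 46 + 0.82 × 37 = 76.34 → 76
B = 116 + 0.82 × (20 − 116) = 116 + 0.82 × -96 = 37.28 → 37

(102, 76, 37)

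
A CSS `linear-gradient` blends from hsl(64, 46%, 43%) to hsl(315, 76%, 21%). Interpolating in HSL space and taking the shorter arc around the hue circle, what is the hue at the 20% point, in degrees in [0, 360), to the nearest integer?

42

Hue: 315 − 64 = 251°, but |251| > 180 so the shorter arc goes the other way: Δh = 251 − 360 = -109°.
H = 64 + 0.2 × (-109) = 42.2 → 42°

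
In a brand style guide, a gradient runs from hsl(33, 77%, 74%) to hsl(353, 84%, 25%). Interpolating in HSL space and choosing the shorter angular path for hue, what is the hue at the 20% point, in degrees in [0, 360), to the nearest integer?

25

Hue: 353 − 33 = 320°, but |320| > 180 so the shorter arc goes the other way: Δh = 320 − 360 = -40°.
H = 33 + 0.2 × (-40) = 25 → 25°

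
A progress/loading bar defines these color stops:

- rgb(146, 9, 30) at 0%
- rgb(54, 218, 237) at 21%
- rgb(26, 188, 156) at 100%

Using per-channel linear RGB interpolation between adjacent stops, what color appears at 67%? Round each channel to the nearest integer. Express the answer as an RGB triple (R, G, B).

(38, 201, 190)

67% lies between the 21% and 100% stops, so the local fraction is t = (67 − 21)/(100 − 21) = 46/79 ≈ 0.5823.
R = 54 + 0.5823 × (26 − 54) = 37.696 → 38
G = 218 + 0.5823 × (188 − 218) = 200.531 → 201
B = 237 + 0.5823 × (156 − 237) = 189.834 → 190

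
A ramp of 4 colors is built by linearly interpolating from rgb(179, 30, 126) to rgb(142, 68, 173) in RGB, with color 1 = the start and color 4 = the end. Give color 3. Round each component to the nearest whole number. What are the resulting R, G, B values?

(154, 55, 157)

With 4 swatches and endpoints inclusive, swatch 3 sits at t = (3 − 1)/(4 − 1) = 2/3 ≈ 0.6667.
R = 179 + 0.6667 × (142 − 179) = 154.332 → 154
G = 30 + 0.6667 × (68 − 30) = 55.335 → 55
B = 126 + 0.6667 × (173 − 126) = 157.335 → 157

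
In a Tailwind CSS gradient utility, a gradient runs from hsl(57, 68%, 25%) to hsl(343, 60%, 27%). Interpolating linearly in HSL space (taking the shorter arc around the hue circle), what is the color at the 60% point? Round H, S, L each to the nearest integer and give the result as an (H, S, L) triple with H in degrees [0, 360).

(13, 63, 26)

Hue: 343 − 57 = 286°, but |286| > 180 so the shorter arc goes the other way: Δh = 286 − 360 = -74°.
H = 57 + 0.6 × (-74) = 12.6 → 13°
S = 68 + 0.6 × (60 − 68) = 63.2 → 63%
L = 25 + 0.6 × (27 − 25) = 26.2 → 26%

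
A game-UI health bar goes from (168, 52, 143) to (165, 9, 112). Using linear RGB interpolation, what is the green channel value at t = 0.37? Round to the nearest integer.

36

G = 52 + 0.37 × (9 − 52) = 36.09 → 36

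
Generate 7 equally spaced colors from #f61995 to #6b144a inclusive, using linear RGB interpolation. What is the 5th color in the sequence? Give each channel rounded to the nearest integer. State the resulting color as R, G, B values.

With 7 swatches and endpoints inclusive, swatch 5 sits at t = (5 − 1)/(7 − 1) = 4/6 ≈ 0.6667.
#f61995 → (246, 25, 149); #6b144a → (107, 20, 74).
R = 246 + 0.6667 × (107 − 246) = 153.329 → 153
G = 25 + 0.6667 × (20 − 25) = 21.666 → 22
B = 149 + 0.6667 × (74 − 149) = 98.998 → 99

(153, 22, 99)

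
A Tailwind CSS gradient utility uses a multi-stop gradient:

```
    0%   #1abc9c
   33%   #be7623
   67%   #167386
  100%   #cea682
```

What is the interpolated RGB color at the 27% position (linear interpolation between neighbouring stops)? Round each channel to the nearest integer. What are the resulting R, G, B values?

(160, 131, 57)

27% lies between the 0% and 33% stops, so the local fraction is t = (27 − 0)/(33 − 0) = 27/33 ≈ 0.8182.
#1abc9c → (26, 188, 156); #be7623 → (190, 118, 35).
R = 26 + 0.8182 × (190 − 26) = 160.185 → 160
G = 188 + 0.8182 × (118 − 188) = 130.726 → 131
B = 156 + 0.8182 × (35 − 156) = 56.998 → 57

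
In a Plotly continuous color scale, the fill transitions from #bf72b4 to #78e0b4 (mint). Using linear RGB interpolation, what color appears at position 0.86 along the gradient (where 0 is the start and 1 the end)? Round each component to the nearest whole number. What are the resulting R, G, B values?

#bf72b4 → (191, 114, 180); #78e0b4 → (120, 224, 180).
R = 191 + 0.86 × (120 − 191) = 191 + 0.86 × -71 = 129.94 → 130
G = 114 + 0.86 × (224 − 114) = 114 + 0.86 × 110 = 208.6 → 209
B = 180 + 0.86 × (180 − 180) = 180 + 0.86 × 0 = 180 → 180

(130, 209, 180)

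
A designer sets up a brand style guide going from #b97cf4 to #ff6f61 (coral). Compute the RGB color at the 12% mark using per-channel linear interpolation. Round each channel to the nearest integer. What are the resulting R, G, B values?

#b97cf4 → (185, 124, 244); #ff6f61 → (255, 111, 97).
12% corresponds to t = 0.12.
R = 185 + 0.12 × (255 − 185) = 185 + 0.12 × 70 = 193.4 → 193
G = 124 + 0.12 × (111 − 124) = 124 + 0.12 × -13 = 122.44 → 122
B = 244 + 0.12 × (97 − 244) = 244 + 0.12 × -147 = 226.36 → 226

(193, 122, 226)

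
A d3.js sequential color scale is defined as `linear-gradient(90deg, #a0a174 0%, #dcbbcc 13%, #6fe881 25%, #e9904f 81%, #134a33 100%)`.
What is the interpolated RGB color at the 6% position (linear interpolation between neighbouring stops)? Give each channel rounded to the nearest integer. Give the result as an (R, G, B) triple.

6% lies between the 0% and 13% stops, so the local fraction is t = (6 − 0)/(13 − 0) = 6/13 ≈ 0.4615.
#a0a174 → (160, 161, 116); #dcbbcc → (220, 187, 204).
R = 160 + 0.4615 × (220 − 160) = 187.69 → 188
G = 161 + 0.4615 × (187 − 161) = 172.999 → 173
B = 116 + 0.4615 × (204 − 116) = 156.612 → 157

(188, 173, 157)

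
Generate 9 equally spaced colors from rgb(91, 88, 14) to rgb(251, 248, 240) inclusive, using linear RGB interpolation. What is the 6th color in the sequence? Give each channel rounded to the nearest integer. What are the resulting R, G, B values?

(191, 188, 155)

With 9 swatches and endpoints inclusive, swatch 6 sits at t = (6 − 1)/(9 − 1) = 5/8 ≈ 0.625.
R = 91 + 0.625 × (251 − 91) = 191 → 191
G = 88 + 0.625 × (248 − 88) = 188 → 188
B = 14 + 0.625 × (240 − 14) = 155.25 → 155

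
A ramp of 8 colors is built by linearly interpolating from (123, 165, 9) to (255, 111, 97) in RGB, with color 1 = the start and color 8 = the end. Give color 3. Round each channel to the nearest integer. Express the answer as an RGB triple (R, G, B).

(161, 150, 34)

With 8 swatches and endpoints inclusive, swatch 3 sits at t = (3 − 1)/(8 − 1) = 2/7 ≈ 0.2857.
R = 123 + 0.2857 × (255 − 123) = 160.712 → 161
G = 165 + 0.2857 × (111 − 165) = 149.572 → 150
B = 9 + 0.2857 × (97 − 9) = 34.142 → 34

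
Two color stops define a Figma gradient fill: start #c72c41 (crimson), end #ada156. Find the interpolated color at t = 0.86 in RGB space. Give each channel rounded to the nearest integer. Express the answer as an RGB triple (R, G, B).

(177, 145, 83)

#c72c41 → (199, 44, 65); #ada156 → (173, 161, 86).
R = 199 + 0.86 × (173 − 199) = 199 + 0.86 × -26 = 176.64 → 177
G = 44 + 0.86 × (161 − 44) = 44 + 0.86 × 117 = 144.62 → 145
B = 65 + 0.86 × (86 − 65) = 65 + 0.86 × 21 = 83.06 → 83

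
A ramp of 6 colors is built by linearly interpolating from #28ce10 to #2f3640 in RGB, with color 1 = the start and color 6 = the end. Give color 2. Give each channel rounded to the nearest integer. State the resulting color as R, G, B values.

(41, 176, 26)

With 6 swatches and endpoints inclusive, swatch 2 sits at t = (2 − 1)/(6 − 1) = 1/5 ≈ 0.2.
#28ce10 → (40, 206, 16); #2f3640 → (47, 54, 64).
R = 40 + 0.2 × (47 − 40) = 41.4 → 41
G = 206 + 0.2 × (54 − 206) = 175.6 → 176
B = 16 + 0.2 × (64 − 16) = 25.6 → 26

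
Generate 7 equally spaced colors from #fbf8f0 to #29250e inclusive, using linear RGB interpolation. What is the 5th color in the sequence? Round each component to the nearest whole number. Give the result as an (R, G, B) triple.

With 7 swatches and endpoints inclusive, swatch 5 sits at t = (5 − 1)/(7 − 1) = 4/6 ≈ 0.6667.
#fbf8f0 → (251, 248, 240); #29250e → (41, 37, 14).
R = 251 + 0.6667 × (41 − 251) = 110.993 → 111
G = 248 + 0.6667 × (37 − 248) = 107.326 → 107
B = 240 + 0.6667 × (14 − 240) = 89.326 → 89

(111, 107, 89)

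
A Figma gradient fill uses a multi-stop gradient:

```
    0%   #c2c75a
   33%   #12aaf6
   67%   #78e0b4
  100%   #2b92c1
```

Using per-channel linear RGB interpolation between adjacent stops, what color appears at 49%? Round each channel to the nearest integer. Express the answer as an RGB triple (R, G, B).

(66, 195, 215)

49% lies between the 33% and 67% stops, so the local fraction is t = (49 − 33)/(67 − 33) = 16/34 ≈ 0.4706.
#12aaf6 → (18, 170, 246); #78e0b4 → (120, 224, 180).
R = 18 + 0.4706 × (120 − 18) = 66.001 → 66
G = 170 + 0.4706 × (224 − 170) = 195.412 → 195
B = 246 + 0.4706 × (180 − 246) = 214.94 → 215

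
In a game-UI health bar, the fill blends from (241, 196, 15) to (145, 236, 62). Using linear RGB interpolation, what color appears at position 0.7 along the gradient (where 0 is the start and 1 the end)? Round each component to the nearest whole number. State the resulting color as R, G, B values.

(174, 224, 48)

R = 241 + 0.7 × (145 − 241) = 241 + 0.7 × -96 = 173.8 → 174
G = 196 + 0.7 × (236 − 196) = 196 + 0.7 × 40 = 224 → 224
B = 15 + 0.7 × (62 − 15) = 15 + 0.7 × 47 = 47.9 → 48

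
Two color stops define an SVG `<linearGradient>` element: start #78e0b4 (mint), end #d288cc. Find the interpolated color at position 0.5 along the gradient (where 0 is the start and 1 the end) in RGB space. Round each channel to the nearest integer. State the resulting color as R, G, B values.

#78e0b4 → (120, 224, 180); #d288cc → (210, 136, 204).
R = 120 + 0.5 × (210 − 120) = 120 + 0.5 × 90 = 165 → 165
G = 224 + 0.5 × (136 − 224) = 224 + 0.5 × -88 = 180 → 180
B = 180 + 0.5 × (204 − 180) = 180 + 0.5 × 24 = 192 → 192
So the blended color is (165, 180, 192), about #a5b4c0.

(165, 180, 192)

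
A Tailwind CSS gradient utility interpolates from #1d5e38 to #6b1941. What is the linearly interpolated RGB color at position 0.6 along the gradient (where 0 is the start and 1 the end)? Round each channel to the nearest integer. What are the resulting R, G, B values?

#1d5e38 → (29, 94, 56); #6b1941 → (107, 25, 65).
R = 29 + 0.6 × (107 − 29) = 29 + 0.6 × 78 = 75.8 → 76
G = 94 + 0.6 × (25 − 94) = 94 + 0.6 × -69 = 52.6 → 53
B = 56 + 0.6 × (65 − 56) = 56 + 0.6 × 9 = 61.4 → 61
So the blended color is (76, 53, 61), about #4c353d.

(76, 53, 61)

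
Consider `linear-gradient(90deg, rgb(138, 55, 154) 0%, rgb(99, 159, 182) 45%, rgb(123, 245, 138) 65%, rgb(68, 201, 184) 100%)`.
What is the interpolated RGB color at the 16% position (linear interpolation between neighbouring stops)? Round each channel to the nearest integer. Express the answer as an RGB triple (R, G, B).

16% lies between the 0% and 45% stops, so the local fraction is t = (16 − 0)/(45 − 0) = 16/45 ≈ 0.3556.
R = 138 + 0.3556 × (99 − 138) = 124.132 → 124
G = 55 + 0.3556 × (159 − 55) = 91.982 → 92
B = 154 + 0.3556 × (182 − 154) = 163.957 → 164

(124, 92, 164)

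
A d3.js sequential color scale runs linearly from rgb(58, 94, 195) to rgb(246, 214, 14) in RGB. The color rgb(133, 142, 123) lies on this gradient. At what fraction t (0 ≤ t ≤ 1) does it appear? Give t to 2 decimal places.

0.40

Invert the lerp on the R channel (largest span, 188): t = (133 − 58) / (246 − 58) = 75/188 = 0.39894.
Check on G: (142 − 94)/(214 − 94) = 0.4 ✓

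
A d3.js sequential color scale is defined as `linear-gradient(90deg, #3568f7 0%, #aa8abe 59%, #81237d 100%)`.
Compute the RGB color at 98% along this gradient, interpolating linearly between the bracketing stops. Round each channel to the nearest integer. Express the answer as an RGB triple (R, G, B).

(131, 40, 128)

98% lies between the 59% and 100% stops, so the local fraction is t = (98 − 59)/(100 − 59) = 39/41 ≈ 0.9512.
#aa8abe → (170, 138, 190); #81237d → (129, 35, 125).
R = 170 + 0.9512 × (129 − 170) = 131.001 → 131
G = 138 + 0.9512 × (35 − 138) = 40.026 → 40
B = 190 + 0.9512 × (125 − 190) = 128.172 → 128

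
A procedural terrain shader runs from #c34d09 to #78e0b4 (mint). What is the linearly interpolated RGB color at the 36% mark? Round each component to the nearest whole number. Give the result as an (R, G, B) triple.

#c34d09 → (195, 77, 9); #78e0b4 → (120, 224, 180).
36% corresponds to t = 0.36.
R = 195 + 0.36 × (120 − 195) = 195 + 0.36 × -75 = 168 → 168
G = 77 + 0.36 × (224 − 77) = 77 + 0.36 × 147 = 129.92 → 130
B = 9 + 0.36 × (180 − 9) = 9 + 0.36 × 171 = 70.56 → 71
So the blended color is (168, 130, 71), about #a88247.

(168, 130, 71)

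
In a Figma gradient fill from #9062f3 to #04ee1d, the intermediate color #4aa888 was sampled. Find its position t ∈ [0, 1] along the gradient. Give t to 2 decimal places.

Invert the lerp on the B channel (largest span, 214): t = (136 − 243) / (29 − 243) = -107/-214 = 0.5.
Check on R: (74 − 144)/(4 − 144) = 0.5 ✓

0.50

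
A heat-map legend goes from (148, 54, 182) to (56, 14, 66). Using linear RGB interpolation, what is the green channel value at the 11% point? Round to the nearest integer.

50

G = 54 + 0.11 × (14 − 54) = 49.6 → 50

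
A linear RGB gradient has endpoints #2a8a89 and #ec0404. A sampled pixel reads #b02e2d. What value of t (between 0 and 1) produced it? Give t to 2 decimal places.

0.69

Invert the lerp on the R channel (largest span, 194): t = (176 − 42) / (236 − 42) = 134/194 = 0.69072.
Check on G: (46 − 138)/(4 − 138) = 0.6866 ✓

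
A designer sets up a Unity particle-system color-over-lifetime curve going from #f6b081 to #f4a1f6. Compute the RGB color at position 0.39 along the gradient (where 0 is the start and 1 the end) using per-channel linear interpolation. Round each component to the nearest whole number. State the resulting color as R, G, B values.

#f6b081 → (246, 176, 129); #f4a1f6 → (244, 161, 246).
R = 246 + 0.39 × (244 − 246) = 246 + 0.39 × -2 = 245.22 → 245
G = 176 + 0.39 × (161 − 176) = 176 + 0.39 × -15 = 170.15 → 170
B = 129 + 0.39 × (246 − 129) = 129 + 0.39 × 117 = 174.63 → 175

(245, 170, 175)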